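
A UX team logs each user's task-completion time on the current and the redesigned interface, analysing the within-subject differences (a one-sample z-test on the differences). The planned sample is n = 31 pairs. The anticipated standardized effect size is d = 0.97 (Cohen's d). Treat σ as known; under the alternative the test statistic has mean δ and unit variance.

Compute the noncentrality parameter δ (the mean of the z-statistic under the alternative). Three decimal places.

δ ≈ 5.401

The noncentrality parameter scales effect size by the design's sample-size factor: δ = d·√n = 0.97 × √31 = 5.4007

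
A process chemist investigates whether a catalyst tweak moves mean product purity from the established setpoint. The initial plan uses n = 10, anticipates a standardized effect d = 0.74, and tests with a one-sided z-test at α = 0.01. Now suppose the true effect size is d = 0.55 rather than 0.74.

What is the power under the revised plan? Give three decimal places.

With d = 0.55: δ = d·√n = 0.55 × √10 = 1.7393. Critical value z_{0.01} = 2.326.
Revised power = P(Z > 2.326 − δ) = Φ(-0.587) = 0.2786.

Power ≈ 0.279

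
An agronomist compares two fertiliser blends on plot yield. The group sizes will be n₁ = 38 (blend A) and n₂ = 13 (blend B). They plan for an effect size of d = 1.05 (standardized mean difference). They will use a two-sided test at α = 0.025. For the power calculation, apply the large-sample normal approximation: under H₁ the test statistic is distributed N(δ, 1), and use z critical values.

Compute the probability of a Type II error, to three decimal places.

Noncentrality parameter: δ = d / √(1/n₁ + 1/n₂) = 1.05 / √(1/38 + 1/13) = 3.2679
Critical value for a two-sided test at α = 0.025: z_{α/2} = 2.241.
Power = Φ(δ − 2.241) + Φ(−δ − 2.241) = Φ(1.026) + Φ(-5.509) = 0.8477 + 0.0000 = 0.8477.
Type II error: β = 1 − power = 1 − 0.8477 = 0.1523.

β ≈ 0.152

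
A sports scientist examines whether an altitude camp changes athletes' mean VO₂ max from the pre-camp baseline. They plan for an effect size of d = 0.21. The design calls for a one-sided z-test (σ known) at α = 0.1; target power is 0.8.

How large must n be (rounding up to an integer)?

n = 103

Set Φ(δ − 1.282) = 0.8; then δ − 1.282 = Φ⁻¹(0.8) = 0.842, giving δ = 2.123.
δ = d·√n ⇒ n = (δ/d)² = (2.123 / 0.21)² = 102.22.
Rounding up, n = 103.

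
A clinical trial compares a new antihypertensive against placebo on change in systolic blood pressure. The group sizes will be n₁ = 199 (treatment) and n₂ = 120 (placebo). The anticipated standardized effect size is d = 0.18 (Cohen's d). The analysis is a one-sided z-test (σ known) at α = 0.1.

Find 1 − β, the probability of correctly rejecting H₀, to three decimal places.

Power ≈ 0.609

Noncentrality parameter: δ = d / √(1/n₁ + 1/n₂) = 0.18 / √(1/199 + 1/120) = 1.5574
Critical value for a one-sided test at α = 0.1: z_α = 1.282.
Power = Φ(δ − 1.282) = Φ(0.276) = 0.6087.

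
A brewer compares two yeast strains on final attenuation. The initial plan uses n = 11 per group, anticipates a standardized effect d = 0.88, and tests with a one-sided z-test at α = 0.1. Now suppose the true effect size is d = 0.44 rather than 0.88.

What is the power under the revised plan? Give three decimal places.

Power ≈ 0.401

With d = 0.44: δ = d·√(n/2) = 0.44 × √(11/2) = 1.0319. Critical value z_{0.1} = 1.282.
Revised power = P(Z > 1.282 − δ) = Φ(-0.250) = 0.4014.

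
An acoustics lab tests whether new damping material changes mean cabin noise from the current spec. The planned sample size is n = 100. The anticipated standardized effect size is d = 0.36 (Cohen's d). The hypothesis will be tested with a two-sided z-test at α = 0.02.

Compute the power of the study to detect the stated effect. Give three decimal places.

Noncentrality parameter: δ = d·√n = 0.36 × √100 = 3.6000
Critical value for a two-sided test at α = 0.02: z_{α/2} = 2.326.
Power = Φ(δ − 2.326) + Φ(−δ − 2.326) = Φ(1.274) + Φ(-5.926) = 0.8986 + 0.0000 = 0.8986.

Power ≈ 0.899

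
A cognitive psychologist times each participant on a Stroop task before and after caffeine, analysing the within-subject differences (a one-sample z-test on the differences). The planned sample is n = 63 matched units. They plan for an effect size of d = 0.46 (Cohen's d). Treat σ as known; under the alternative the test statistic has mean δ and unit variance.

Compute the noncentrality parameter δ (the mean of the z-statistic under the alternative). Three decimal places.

δ = d·√n = 0.46 × √63 = 3.6511

δ ≈ 3.651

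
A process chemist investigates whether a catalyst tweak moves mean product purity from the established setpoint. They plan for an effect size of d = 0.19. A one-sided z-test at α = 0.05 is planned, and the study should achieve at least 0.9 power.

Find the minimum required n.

n = 238

For power 0.9 need Φ(δ − z_{0.05}) = 0.9, so δ = z_{0.05} + z_{0.10} = 1.645 + 1.282 = 2.926.
δ = d·√n ⇒ n = (δ/d)² = (2.926 / 0.19)² = 237.23.
Round up to the next whole unit.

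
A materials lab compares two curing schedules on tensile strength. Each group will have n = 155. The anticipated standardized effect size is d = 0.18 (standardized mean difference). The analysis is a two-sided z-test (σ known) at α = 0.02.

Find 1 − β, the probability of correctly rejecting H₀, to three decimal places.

Power ≈ 0.229

Noncentrality parameter: δ = d·√(n/2) = 0.18 × √(155/2) = 1.5846
Two-sided α = 0.02 → critical value z_{0.01} = 2.326.
Power = Φ(δ − 2.326) + Φ(−δ − 2.326) = Φ(-0.742) + Φ(-3.911) = 0.2291 + 0.0000 = 0.2292.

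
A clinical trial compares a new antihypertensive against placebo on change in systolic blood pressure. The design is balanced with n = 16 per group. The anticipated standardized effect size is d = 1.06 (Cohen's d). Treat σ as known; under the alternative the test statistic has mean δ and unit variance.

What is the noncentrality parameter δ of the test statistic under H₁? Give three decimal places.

δ ≈ 2.998

δ = d·√(n/2) = 1.06 × √(16/2) = 2.9981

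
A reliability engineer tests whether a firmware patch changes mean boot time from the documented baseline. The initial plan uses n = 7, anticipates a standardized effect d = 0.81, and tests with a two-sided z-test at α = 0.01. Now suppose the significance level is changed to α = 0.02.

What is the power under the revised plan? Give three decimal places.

δ = d·√n = 0.81 × √7 = 2.1431 (unchanged). New critical value: z_{0.01} = 2.326.
Revised power = Φ(δ − 2.326) + Φ(−δ − 2.326) = Φ(-0.183) + Φ(-4.469) = 0.4273 + 0.0000 = 0.4273.

Power ≈ 0.427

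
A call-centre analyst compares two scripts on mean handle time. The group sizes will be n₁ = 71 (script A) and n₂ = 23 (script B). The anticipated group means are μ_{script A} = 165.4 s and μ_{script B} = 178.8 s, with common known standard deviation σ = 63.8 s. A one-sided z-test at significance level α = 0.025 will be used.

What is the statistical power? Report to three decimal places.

Power ≈ 0.139

Standardized effect: d = |μ_{script A} − μ_{script B}| / σ = |165.4 − 178.8| / 63.8 = 0.2100
Noncentrality parameter: δ = d / √(1/n₁ + 1/n₂) = 0.2100 / √(1/71 + 1/23) = 0.8754
Critical value for a one-sided test at α = 0.025: z_α = 1.960.
Power = P(Z > 1.960 − δ) = Φ(-1.085) = 0.1391.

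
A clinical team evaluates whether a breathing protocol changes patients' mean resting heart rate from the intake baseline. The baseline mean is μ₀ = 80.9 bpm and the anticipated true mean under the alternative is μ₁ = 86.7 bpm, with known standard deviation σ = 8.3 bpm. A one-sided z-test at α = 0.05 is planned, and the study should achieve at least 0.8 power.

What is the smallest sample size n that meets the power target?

n = 13

Standardized effect: d = |μ₁ − μ₀| / σ = |86.7 − 80.9| / 8.3 = 0.6988
For power 0.8 need Φ(δ − z_{0.05}) = 0.8, so δ = z_{0.05} + z_{0.20} = 1.645 + 0.842 = 2.486.
δ = d·√n ⇒ n = (δ/d)² = (2.486 / 0.6988)² = 12.66.
Round up to the next whole unit.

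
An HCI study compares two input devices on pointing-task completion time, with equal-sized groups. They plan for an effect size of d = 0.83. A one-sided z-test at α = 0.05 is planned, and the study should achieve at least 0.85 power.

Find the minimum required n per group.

n = 21 per group

Set Φ(δ − 1.645) = 0.85; then δ − 1.645 = Φ⁻¹(0.85) = 1.036, giving δ = 2.681.
δ = d·√(n/2) ⇒ n = 2(δ/d)² = 2 × (2.681 / 0.83)² = 20.87.
Round up to the next whole unit.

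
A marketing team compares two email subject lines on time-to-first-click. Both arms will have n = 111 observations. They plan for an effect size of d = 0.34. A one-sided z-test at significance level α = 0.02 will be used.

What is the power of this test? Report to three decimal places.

Noncentrality parameter: δ = d·√(n/2) = 0.34 × √(111/2) = 2.5329
One-sided α = 0.02 → critical value z_{0.02} = 2.054.
Power = Φ(δ − 2.054) = Φ(0.479) = 0.6841.

Power ≈ 0.684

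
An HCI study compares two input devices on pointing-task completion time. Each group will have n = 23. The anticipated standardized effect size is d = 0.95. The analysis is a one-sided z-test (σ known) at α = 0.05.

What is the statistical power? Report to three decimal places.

Power ≈ 0.943

Noncentrality parameter: δ = d·√(n/2) = 0.95 × √(23/2) = 3.2216
One-sided α = 0.05 → critical value z_{0.05} = 1.645.
Power = Φ(δ − 1.645) = Φ(1.577) = 0.9426.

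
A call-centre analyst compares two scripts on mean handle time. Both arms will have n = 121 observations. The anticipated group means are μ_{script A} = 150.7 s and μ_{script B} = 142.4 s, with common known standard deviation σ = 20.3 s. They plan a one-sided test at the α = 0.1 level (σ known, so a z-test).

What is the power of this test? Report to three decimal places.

Power ≈ 0.971

Standardized effect: d = |μ_{script A} − μ_{script B}| / σ = |150.7 − 142.4| / 20.3 = 0.4089
Noncentrality parameter: δ = d·√(n/2) = 0.4089 × √(121/2) = 3.1802
One-sided α = 0.1 → critical value z_{0.1} = 1.282.
Power = Φ(δ − 1.282) = Φ(1.899) = 0.9712.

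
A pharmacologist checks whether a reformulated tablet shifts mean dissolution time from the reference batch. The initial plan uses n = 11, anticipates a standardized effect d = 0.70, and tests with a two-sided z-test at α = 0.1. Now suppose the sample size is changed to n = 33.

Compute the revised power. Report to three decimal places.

Power ≈ 0.991

With n = 33: δ = d·√n = 0.70 × √33 = 4.0212. Critical value z_{0.05} = 1.645.
Revised power = Φ(δ − 1.645) + Φ(−δ − 1.645) = Φ(2.376) + Φ(-5.666) = 0.9913 + 0.0000 = 0.9913.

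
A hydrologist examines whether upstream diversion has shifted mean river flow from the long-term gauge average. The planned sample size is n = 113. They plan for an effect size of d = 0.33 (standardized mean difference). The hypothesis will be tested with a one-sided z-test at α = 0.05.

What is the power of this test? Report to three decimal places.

Power ≈ 0.969

Noncentrality parameter: δ = d·√n = 0.33 × √113 = 3.5079
One-sided α = 0.05 → critical value z_{0.05} = 1.645.
Power = Φ(δ − 1.645) = Φ(1.863) = 0.9688.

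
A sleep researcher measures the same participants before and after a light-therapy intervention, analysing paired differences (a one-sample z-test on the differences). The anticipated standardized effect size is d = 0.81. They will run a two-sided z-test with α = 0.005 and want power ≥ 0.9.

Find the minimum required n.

n = 26

Set Φ(δ − 2.807) = 0.9; then δ − 2.807 = Φ⁻¹(0.9) = 1.282, giving δ = 4.089.
(Ignoring the negligible lower-tail rejection probability gives the usual closed-form inversion.)
δ = d·√n ⇒ n = (δ/d)² = (4.089 / 0.81)² = 25.48.
Round up to the next whole unit.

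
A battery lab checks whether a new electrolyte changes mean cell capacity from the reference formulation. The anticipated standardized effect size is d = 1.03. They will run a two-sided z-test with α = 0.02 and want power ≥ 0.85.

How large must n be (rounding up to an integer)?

Set Φ(δ − 2.326) = 0.85; then δ − 2.326 = Φ⁻¹(0.85) = 1.036, giving δ = 3.363.
(Ignoring the negligible lower-tail rejection probability gives the usual closed-form inversion.)
δ = d·√n ⇒ n = (δ/d)² = (3.363 / 1.03)² = 10.66.
Rounding up, n = 11.

n = 11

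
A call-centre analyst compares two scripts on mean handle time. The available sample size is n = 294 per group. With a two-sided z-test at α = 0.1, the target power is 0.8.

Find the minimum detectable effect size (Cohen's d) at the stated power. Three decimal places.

d ≈ 0.205

Need Φ(δ − 1.645) = 0.8, so δ = 1.645 + 0.842 = 2.486.
(The second rejection-region term Φ(−δ − z_{α/2}) is negligible and dropped.)
δ = d·√(n/2) ⇒ d = δ/√(n/2) = 2.486/√(294/2) = 0.2051.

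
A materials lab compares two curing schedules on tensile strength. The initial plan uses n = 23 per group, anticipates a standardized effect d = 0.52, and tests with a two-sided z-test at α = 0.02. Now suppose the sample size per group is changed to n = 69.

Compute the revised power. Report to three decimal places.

With n = 69 per group: δ = d·√(n/2) = 0.52 × √(69/2) = 3.0543. Critical value z_{0.01} = 2.326.
Revised power = Φ(δ − 2.326) + Φ(−δ − 2.326) = Φ(0.728) + Φ(-5.381) = 0.7667 + 0.0000 = 0.7667.

Power ≈ 0.767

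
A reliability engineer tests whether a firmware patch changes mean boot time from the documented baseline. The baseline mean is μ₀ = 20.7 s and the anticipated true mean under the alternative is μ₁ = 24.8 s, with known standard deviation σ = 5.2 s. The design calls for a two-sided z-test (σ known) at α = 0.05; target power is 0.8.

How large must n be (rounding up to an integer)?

n = 13

Standardized effect: d = |μ₁ − μ₀| / σ = |24.8 − 20.7| / 5.2 = 0.7885
For power 0.8 need Φ(δ − z_{0.025}) = 0.8, so δ = z_{0.025} + z_{0.20} = 1.960 + 0.842 = 2.802.
(The Φ(−δ − z_{α/2}) term is vanishingly small for δ > 0 and is dropped in the standard sample-size formula.)
δ = d·√n ⇒ n = (δ/d)² = (2.802 / 0.7885)² = 12.63.
Round up to the next whole unit.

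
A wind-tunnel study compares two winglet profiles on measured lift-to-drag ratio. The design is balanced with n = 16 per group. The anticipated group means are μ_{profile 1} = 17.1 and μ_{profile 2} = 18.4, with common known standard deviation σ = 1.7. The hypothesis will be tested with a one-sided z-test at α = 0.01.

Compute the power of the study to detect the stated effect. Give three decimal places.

Power ≈ 0.435

Standardized effect: d = |μ_{profile 1} − μ_{profile 2}| / σ = |17.1 − 18.4| / 1.7 = 0.7647
Noncentrality parameter: δ = d·√(n/2) = 0.7647 × √(16/2) = 2.1629
One-sided α = 0.01 → critical value z_{0.01} = 2.326.
Power = P(Z > 2.326 − δ) = Φ(-0.163) = 0.4351.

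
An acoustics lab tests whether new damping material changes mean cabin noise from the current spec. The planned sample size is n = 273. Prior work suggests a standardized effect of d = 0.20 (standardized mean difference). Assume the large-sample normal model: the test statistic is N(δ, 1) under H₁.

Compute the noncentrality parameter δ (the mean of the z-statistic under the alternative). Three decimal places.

δ ≈ 3.305

The noncentrality parameter scales effect size by the design's sample-size factor: δ = d·√n = 0.20 × √273 = 3.3045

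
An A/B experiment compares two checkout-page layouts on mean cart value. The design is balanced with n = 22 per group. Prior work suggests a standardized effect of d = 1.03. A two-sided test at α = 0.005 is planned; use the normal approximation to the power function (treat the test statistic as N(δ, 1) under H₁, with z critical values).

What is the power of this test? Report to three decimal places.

Noncentrality parameter: δ = d·√(n/2) = 1.03 × √(22/2) = 3.4161
Critical value for a two-sided test at α = 0.005: z_{α/2} = 2.807.
Power = Φ(δ − 2.807) + Φ(−δ − 2.807) = Φ(0.609) + Φ(-6.223) = 0.7288 + 0.0000 = 0.7288.

Power ≈ 0.729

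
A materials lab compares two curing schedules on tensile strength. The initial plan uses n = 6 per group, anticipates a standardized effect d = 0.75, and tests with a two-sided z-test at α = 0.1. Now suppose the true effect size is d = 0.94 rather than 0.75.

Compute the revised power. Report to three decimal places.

Power ≈ 0.494

With d = 0.94: δ = d·√(n/2) = 0.94 × √(6/2) = 1.6281. Critical value z_{0.05} = 1.645.
Revised power = Φ(δ − 1.645) + Φ(−δ − 1.645) = Φ(-0.017) + Φ(-3.273) = 0.4933 + 0.0005 = 0.4939.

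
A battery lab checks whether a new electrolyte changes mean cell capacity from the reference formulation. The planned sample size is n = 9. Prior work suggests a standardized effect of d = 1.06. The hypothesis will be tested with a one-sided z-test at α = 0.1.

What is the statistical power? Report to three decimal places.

Noncentrality parameter: δ = d·√n = 1.06 × √9 = 3.1800
Critical value for a one-sided test at α = 0.1: z_α = 1.282.
Power = P(Z > 1.282 − δ) = Φ(1.898) = 0.9712.

Power ≈ 0.971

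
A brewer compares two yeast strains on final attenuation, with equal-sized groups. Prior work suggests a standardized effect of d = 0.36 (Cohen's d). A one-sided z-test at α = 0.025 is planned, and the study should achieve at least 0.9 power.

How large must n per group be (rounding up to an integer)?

n = 163 per group

Set Φ(δ − 1.960) = 0.9; then δ − 1.960 = Φ⁻¹(0.9) = 1.282, giving δ = 3.242.
δ = d·√(n/2) ⇒ n = 2(δ/d)² = 2 × (3.242 / 0.36)² = 162.15.
Rounding up, n = 163 per group.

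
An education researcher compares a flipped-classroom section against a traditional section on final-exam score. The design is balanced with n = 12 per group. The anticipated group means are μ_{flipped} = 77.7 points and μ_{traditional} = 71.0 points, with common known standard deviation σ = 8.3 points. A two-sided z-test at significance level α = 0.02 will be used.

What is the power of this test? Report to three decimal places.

Power ≈ 0.364

Standardized effect: d = |μ_{flipped} − μ_{traditional}| / σ = |77.7 − 71.0| / 8.3 = 0.8072
Noncentrality parameter: λ = d·√(n/2) = 0.8072 × √(12/2) = 1.9773
Critical value for a two-sided test at α = 0.02: z_{α/2} = 2.326.
Power = Φ(λ − 2.326) + Φ(−λ − 2.326) = Φ(-0.349) + Φ(-4.304) = 0.3635 + 0.0000 = 0.3635.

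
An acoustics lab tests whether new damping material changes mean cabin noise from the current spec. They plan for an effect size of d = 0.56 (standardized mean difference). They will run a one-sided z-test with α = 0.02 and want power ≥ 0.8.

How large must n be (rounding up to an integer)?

Set Φ(δ − 2.054) = 0.8; then δ − 2.054 = Φ⁻¹(0.8) = 0.842, giving δ = 2.895.
δ = d·√n ⇒ n = (δ/d)² = (2.895 / 0.56)² = 26.73.
Rounding up, n = 27.

n = 27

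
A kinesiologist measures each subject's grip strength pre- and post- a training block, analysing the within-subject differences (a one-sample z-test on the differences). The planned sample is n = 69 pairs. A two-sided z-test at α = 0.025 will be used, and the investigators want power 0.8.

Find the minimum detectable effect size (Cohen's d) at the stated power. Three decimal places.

Need Φ(δ − 2.241) = 0.8, so δ = 2.241 + 0.842 = 3.083.
(The second rejection-region term Φ(−δ − z_{α/2}) is negligible and dropped.)
δ = d·√n ⇒ d = δ/√n = 3.083/√69 = 0.3712.

d ≈ 0.371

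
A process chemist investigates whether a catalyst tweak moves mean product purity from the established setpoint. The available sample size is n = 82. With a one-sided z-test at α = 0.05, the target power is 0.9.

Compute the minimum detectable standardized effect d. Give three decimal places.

Need Φ(δ − 1.645) = 0.9, so δ = 1.645 + 1.282 = 2.926.
δ = d·√n ⇒ d = δ/√n = 2.926/√82 = 0.3232.

d ≈ 0.323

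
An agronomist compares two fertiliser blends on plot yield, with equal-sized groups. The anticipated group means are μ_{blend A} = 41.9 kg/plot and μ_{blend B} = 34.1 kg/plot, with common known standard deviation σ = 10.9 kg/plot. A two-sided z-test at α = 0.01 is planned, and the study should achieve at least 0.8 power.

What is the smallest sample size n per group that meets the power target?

n = 46 per group

Standardized effect: d = |μ_{blend A} − μ_{blend B}| / σ = |41.9 − 34.1| / 10.9 = 0.7156
Set Φ(δ − 2.576) = 0.8; then δ − 2.576 = Φ⁻¹(0.8) = 0.842, giving δ = 3.417.
(The Φ(−δ − z_{α/2}) term is vanishingly small for δ > 0 and is dropped in the standard sample-size formula.)
δ = d·√(n/2) ⇒ n = 2(δ/d)² = 2 × (3.417 / 0.7156)² = 45.61.
Round up to the next whole unit.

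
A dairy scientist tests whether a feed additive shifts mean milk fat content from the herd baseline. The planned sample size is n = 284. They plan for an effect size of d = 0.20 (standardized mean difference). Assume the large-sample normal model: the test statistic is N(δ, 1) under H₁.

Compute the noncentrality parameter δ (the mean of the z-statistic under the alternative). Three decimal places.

δ ≈ 3.370

The noncentrality parameter scales effect size by the design's sample-size factor: δ = d·√n = 0.20 × √284 = 3.3705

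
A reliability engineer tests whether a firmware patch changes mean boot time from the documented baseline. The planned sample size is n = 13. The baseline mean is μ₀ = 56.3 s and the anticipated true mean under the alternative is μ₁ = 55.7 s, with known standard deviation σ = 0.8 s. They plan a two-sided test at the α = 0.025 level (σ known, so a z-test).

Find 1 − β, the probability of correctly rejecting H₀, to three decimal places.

Standardized effect: d = |μ₁ − μ₀| / σ = |55.7 − 56.3| / 0.8 = 0.7500
Noncentrality parameter: δ = d·√n = 0.7500 × √13 = 2.7042
Two-sided α = 0.025 → critical value z_{0.0125} = 2.241.
Power = Φ(δ − 2.241) + Φ(−δ − 2.241) = Φ(0.463) + Φ(-4.946) = 0.6782 + 0.0000 = 0.6782.

Power ≈ 0.678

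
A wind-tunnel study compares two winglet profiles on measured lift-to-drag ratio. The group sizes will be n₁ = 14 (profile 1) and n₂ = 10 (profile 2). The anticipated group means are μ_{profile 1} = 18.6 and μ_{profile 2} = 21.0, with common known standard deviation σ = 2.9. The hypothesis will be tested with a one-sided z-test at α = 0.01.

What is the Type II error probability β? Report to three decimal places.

β ≈ 0.628

Standardized effect: d = |μ_{profile 1} − μ_{profile 2}| / σ = |18.6 − 21.0| / 2.9 = 0.8276
Noncentrality parameter: δ = d / √(1/n₁ + 1/n₂) = 0.8276 / √(1/14 + 1/10) = 1.9988
One-sided α = 0.01 → critical value z_{0.01} = 2.326.
Power = P(Z > 2.326 − δ) = Φ(-0.328) = 0.3716.
Type II error: β = 1 − power = 1 − 0.3716 = 0.6284.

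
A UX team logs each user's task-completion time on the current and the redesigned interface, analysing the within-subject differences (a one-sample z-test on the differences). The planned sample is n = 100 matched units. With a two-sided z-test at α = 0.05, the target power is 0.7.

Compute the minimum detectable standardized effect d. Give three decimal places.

Required noncentrality: δ = z_{0.025} + z_{0.30} = 1.960 + 0.524 = 2.484.
(The second rejection-region term Φ(−δ − z_{α/2}) is negligible and dropped.)
δ = d·√n ⇒ d = δ/√n = 2.484/√100 = 0.2484.

d ≈ 0.248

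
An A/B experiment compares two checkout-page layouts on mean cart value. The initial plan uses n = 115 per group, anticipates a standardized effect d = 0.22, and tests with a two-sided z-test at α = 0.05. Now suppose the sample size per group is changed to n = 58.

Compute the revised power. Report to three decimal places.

With n = 58 per group: δ = d·√(n/2) = 0.22 × √(58/2) = 1.1847. Critical value z_{0.025} = 1.960.
Revised power = Φ(δ − 1.960) + Φ(−δ − 1.960) = Φ(-0.775) + Φ(-3.145) = 0.2191 + 0.0008 = 0.2199.

Power ≈ 0.220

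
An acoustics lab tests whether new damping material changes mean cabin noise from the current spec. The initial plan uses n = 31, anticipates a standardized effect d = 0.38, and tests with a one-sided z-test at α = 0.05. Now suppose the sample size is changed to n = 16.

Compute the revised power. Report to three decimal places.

Power ≈ 0.450

With n = 16: δ = d·√n = 0.38 × √16 = 1.5200. Critical value z_{0.05} = 1.645.
Revised power = Φ(δ − 1.645) = Φ(-0.125) = 0.4503.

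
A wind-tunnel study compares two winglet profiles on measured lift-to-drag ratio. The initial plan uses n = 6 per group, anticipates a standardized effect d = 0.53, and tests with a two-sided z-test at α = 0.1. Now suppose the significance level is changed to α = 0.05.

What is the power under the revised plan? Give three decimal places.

δ = d·√(n/2) = 0.53 × √(6/2) = 0.9180 (unchanged). New critical value: z_{0.025} = 1.960.
Revised power = Φ(δ − 1.960) + Φ(−δ − 1.960) = Φ(-1.042) + Φ(-2.878) = 0.1487 + 0.0020 = 0.1507.

Power ≈ 0.151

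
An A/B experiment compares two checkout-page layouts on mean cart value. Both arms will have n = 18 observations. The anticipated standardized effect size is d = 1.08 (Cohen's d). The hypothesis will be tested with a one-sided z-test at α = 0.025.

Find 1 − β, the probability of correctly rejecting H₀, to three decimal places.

Noncentrality parameter: λ = d·√(n/2) = 1.08 × √(18/2) = 3.2400
Critical value for a one-sided test at α = 0.025: z_α = 1.960.
Power = Φ(λ − 1.960) = Φ(1.280) = 0.8997.

Power ≈ 0.900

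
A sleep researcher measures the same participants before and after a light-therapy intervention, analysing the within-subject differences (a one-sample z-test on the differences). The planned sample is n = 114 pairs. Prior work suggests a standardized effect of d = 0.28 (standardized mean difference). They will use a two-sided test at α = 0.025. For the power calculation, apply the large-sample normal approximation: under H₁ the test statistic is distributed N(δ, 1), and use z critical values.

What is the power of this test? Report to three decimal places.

Noncentrality parameter: δ = d·√n = 0.28 × √114 = 2.9896
Critical value for a two-sided test at α = 0.025: z_{α/2} = 2.241.
Power = Φ(δ − 2.241) + Φ(−δ − 2.241) = Φ(0.748) + Φ(-5.231) = 0.7728 + 0.0000 = 0.7728.

Power ≈ 0.773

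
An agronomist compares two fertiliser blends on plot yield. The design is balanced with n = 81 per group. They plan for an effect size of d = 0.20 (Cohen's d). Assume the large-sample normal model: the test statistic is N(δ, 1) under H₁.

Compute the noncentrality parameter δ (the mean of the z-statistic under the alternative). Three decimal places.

The noncentrality parameter scales effect size by the design's sample-size factor: δ = d·√(n/2) = 0.20 × √(81/2) = 1.2728

δ ≈ 1.273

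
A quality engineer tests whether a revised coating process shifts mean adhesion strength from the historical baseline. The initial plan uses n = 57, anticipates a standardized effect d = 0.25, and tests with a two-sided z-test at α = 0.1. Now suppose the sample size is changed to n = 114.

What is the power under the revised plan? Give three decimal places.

With n = 114: δ = d·√n = 0.25 × √114 = 2.6693. Critical value z_{0.05} = 1.645.
Revised power = Φ(δ − 1.645) + Φ(−δ − 1.645) = Φ(1.024) + Φ(-4.314) = 0.8472 + 0.0000 = 0.8472.

Power ≈ 0.847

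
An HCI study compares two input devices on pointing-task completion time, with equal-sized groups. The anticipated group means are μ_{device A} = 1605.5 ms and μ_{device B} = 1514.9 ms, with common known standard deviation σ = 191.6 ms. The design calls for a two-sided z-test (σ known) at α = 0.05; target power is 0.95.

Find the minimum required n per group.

Standardized effect: d = |μ_{device A} − μ_{device B}| / σ = |1605.5 − 1514.9| / 191.6 = 0.4729
Set Φ(δ − 1.960) = 0.95; then δ − 1.960 = Φ⁻¹(0.95) = 1.645, giving δ = 3.605.
(The Φ(−δ − z_{α/2}) term is vanishingly small for δ > 0 and is dropped in the standard sample-size formula.)
δ = d·√(n/2) ⇒ n = 2(δ/d)² = 2 × (3.605 / 0.4729)² = 116.23.
Rounding up, n = 117 per group.

n = 117 per group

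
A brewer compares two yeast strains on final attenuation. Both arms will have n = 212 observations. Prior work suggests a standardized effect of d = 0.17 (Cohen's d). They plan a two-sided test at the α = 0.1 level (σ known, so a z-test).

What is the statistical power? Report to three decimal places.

Power ≈ 0.542

Noncentrality parameter: δ = d·√(n/2) = 0.17 × √(212/2) = 1.7503
Critical value for a two-sided test at α = 0.1: z_{α/2} = 1.645.
Power = Φ(δ − 1.645) + Φ(−δ − 1.645) = Φ(0.105) + Φ(-3.395) = 0.5420 + 0.0003 = 0.5423.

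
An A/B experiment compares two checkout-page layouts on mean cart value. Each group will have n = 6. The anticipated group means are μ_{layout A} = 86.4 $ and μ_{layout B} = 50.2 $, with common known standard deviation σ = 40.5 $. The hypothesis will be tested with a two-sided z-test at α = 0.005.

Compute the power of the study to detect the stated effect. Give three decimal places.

Standardized effect: d = |μ_{layout A} − μ_{layout B}| / σ = |86.4 − 50.2| / 40.5 = 0.8938
Noncentrality parameter: λ = d·√(n/2) = 0.8938 × √(6/2) = 1.5482
Two-sided α = 0.005 → critical value z_{0.0025} = 2.807.
Power = Φ(λ − 2.807) + Φ(−λ − 2.807) = Φ(-1.259) + Φ(-4.355) = 0.1040 + 0.0000 = 0.1040.

Power ≈ 0.104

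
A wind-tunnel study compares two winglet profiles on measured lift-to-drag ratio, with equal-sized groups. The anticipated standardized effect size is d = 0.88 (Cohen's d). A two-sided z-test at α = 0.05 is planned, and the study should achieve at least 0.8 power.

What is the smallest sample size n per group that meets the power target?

n = 21 per group

Set Φ(δ − 1.960) = 0.8; then δ − 1.960 = Φ⁻¹(0.8) = 0.842, giving δ = 2.802.
(For δ > 0 the lower-tail rejection region contributes negligibly to power, so the one-term inversion is standard.)
δ = d·√(n/2) ⇒ n = 2(δ/d)² = 2 × (2.802 / 0.88)² = 20.27.
Round up to the next whole unit.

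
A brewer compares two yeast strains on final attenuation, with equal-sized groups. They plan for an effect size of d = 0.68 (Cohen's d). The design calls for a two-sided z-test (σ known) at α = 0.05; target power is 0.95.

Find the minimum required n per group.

n = 57 per group

For power 0.95 need Φ(δ − z_{0.025}) = 0.95, so δ = z_{0.025} + z_{0.05} = 1.960 + 1.645 = 3.605.
(For δ > 0 the lower-tail rejection region contributes negligibly to power, so the one-term inversion is standard.)
δ = d·√(n/2) ⇒ n = 2(δ/d)² = 2 × (3.605 / 0.68)² = 56.21.
Rounding up, n = 57 per group.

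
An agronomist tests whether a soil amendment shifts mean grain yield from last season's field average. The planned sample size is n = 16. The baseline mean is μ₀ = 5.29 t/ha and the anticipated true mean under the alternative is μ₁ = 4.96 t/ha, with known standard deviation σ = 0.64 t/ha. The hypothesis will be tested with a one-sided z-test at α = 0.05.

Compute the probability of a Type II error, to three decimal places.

Standardized effect: d = |μ₁ − μ₀| / σ = |4.96 − 5.29| / 0.64 = 0.5156
Noncentrality parameter: δ = d·√n = 0.5156 × √16 = 2.0625
One-sided α = 0.05 → critical value z_{0.05} = 1.645.
Power = Φ(δ − 1.645) = Φ(0.418) = 0.6619.
Type II error: β = 1 − power = 1 − 0.6619 = 0.3381.

β ≈ 0.338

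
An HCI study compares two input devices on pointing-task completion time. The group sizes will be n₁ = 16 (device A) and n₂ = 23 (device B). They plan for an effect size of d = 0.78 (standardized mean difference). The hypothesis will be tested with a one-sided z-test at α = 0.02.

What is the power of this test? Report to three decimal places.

Power ≈ 0.634

Noncentrality parameter: δ = d / √(1/n₁ + 1/n₂) = 0.78 / √(1/16 + 1/23) = 2.3960
One-sided α = 0.02 → critical value z_{0.02} = 2.054.
Power = Φ(δ − 2.054) = Φ(0.342) = 0.6339.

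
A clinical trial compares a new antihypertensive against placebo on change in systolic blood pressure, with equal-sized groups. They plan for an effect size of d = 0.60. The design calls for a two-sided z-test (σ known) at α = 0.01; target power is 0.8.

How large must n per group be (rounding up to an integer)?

n = 65 per group

Set Φ(δ − 2.576) = 0.8; then δ − 2.576 = Φ⁻¹(0.8) = 0.842, giving δ = 3.417.
(Ignoring the negligible lower-tail rejection probability gives the usual closed-form inversion.)
δ = d·√(n/2) ⇒ n = 2(δ/d)² = 2 × (3.417 / 0.60)² = 64.88.
Rounding up, n = 65 per group.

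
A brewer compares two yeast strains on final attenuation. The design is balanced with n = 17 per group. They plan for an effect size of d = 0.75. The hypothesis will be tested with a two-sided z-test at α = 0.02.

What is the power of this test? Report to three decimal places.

Power ≈ 0.444

Noncentrality parameter: λ = d·√(n/2) = 0.75 × √(17/2) = 2.1866
Two-sided α = 0.02 → critical value z_{0.01} = 2.326.
Power = Φ(λ − 2.326) + Φ(−λ − 2.326) = Φ(-0.140) + Φ(-4.513) = 0.4444 + 0.0000 = 0.4444.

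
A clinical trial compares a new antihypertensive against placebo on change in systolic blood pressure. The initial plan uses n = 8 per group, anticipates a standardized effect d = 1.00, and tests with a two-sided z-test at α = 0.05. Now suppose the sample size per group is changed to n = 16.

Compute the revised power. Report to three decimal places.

Power ≈ 0.807

With n = 16 per group: δ = d·√(n/2) = 1.00 × √(16/2) = 2.8284. Critical value z_{0.025} = 1.960.
Revised power = Φ(δ − 1.960) + Φ(−δ − 1.960) = Φ(0.868) + Φ(-4.788) = 0.8074 + 0.0000 = 0.8074.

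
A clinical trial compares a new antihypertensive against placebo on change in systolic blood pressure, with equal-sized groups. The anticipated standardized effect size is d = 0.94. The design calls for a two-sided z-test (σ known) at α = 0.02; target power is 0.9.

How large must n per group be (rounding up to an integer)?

Set Φ(δ − 2.326) = 0.9; then δ − 2.326 = Φ⁻¹(0.9) = 1.282, giving δ = 3.608.
(Ignoring the negligible lower-tail rejection probability gives the usual closed-form inversion.)
δ = d·√(n/2) ⇒ n = 2(δ/d)² = 2 × (3.608 / 0.94)² = 29.46.
Round up to the next whole unit.

n = 30 per group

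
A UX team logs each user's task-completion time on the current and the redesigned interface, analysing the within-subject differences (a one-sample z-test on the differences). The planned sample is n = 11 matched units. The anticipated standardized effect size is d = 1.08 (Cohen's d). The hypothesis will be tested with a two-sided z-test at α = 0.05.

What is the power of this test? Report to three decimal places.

Noncentrality parameter: λ = d·√n = 1.08 × √11 = 3.5820
Critical value for a two-sided test at α = 0.05: z_{α/2} = 1.960.
Power = Φ(λ − 1.960) + Φ(−λ − 1.960) = Φ(1.622) + Φ(-5.542) = 0.9476 + 0.0000 = 0.9476.

Power ≈ 0.948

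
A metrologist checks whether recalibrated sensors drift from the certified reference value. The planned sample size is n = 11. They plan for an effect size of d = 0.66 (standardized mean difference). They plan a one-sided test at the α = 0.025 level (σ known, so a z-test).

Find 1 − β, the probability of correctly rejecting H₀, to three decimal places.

Noncentrality parameter: δ = d·√n = 0.66 × √11 = 2.1890
Critical value for a one-sided test at α = 0.025: z_α = 1.960.
Power = Φ(δ − 1.960) = Φ(0.229) = 0.5906.

Power ≈ 0.591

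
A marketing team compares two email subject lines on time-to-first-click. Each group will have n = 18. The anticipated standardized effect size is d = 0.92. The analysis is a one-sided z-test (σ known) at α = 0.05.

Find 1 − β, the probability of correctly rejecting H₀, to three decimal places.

Power ≈ 0.868

Noncentrality parameter: δ = d·√(n/2) = 0.92 × √(18/2) = 2.7600
Critical value for a one-sided test at α = 0.05: z_α = 1.645.
Power = Φ(δ − 1.645) = Φ(1.115) = 0.8676.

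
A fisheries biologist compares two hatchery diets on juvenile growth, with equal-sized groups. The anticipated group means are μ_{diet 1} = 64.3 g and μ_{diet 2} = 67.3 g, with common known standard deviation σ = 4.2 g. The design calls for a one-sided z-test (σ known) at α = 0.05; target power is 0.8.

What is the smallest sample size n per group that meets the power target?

Standardized effect: d = |μ_{diet 1} − μ_{diet 2}| / σ = |64.3 − 67.3| / 4.2 = 0.7143
Set Φ(δ − 1.645) = 0.8; then δ − 1.645 = Φ⁻¹(0.8) = 0.842, giving δ = 2.486.
δ = d·√(n/2) ⇒ n = 2(δ/d)² = 2 × (2.486 / 0.7143)² = 24.24.
Round up to the next whole unit.

n = 25 per group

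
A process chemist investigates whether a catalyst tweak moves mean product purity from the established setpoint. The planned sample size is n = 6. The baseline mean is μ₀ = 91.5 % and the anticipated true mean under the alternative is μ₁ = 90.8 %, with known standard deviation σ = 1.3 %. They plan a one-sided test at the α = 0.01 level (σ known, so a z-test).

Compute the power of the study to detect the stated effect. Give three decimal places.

Power ≈ 0.157

Standardized effect: d = |μ₁ − μ₀| / σ = |90.8 − 91.5| / 1.3 = 0.5385
Noncentrality parameter: δ = d·√n = 0.5385 × √6 = 1.3190
One-sided α = 0.01 → critical value z_{0.01} = 2.326.
Power = P(Z > 2.326 − δ) = Φ(-1.007) = 0.1569.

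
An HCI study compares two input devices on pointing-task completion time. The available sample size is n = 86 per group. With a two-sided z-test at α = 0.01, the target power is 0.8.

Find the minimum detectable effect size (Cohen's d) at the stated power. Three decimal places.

Need Φ(δ − 2.576) = 0.8, so δ = 2.576 + 0.842 = 3.417.
(Lower-tail contribution to power is negligible for δ > 0.)
δ = d·√(n/2) ⇒ d = δ/√(n/2) = 3.417/√(86/2) = 0.5212.

d ≈ 0.521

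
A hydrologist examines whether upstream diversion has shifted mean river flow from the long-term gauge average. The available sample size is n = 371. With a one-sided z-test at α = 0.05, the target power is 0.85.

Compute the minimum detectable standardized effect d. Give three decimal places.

d ≈ 0.139

Required noncentrality: δ = z_{0.05} + z_{0.15} = 1.645 + 1.036 = 2.681.
δ = d·√n ⇒ d = δ/√n = 2.681/√371 = 0.1392.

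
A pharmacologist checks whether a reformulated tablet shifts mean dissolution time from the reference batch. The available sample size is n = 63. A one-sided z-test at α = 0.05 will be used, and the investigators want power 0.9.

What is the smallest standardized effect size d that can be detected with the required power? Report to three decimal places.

d ≈ 0.369

Required noncentrality: δ = z_{0.05} + z_{0.10} = 1.645 + 1.282 = 2.926.
δ = d·√n ⇒ d = δ/√n = 2.926/√63 = 0.3687.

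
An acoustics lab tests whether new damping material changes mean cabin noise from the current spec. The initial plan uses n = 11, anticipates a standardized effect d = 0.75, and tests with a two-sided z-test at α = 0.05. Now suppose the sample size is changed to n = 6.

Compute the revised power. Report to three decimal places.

With n = 6: δ = d·√n = 0.75 × √6 = 1.8371. Critical value z_{0.025} = 1.960.
Revised power = Φ(δ − 1.960) + Φ(−δ − 1.960) = Φ(-0.123) + Φ(-3.797) = 0.4511 + 0.0001 = 0.4512.

Power ≈ 0.451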